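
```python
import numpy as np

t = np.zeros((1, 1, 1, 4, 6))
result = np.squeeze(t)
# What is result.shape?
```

(4, 6)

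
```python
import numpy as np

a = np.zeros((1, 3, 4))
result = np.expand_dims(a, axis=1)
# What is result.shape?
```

(1, 1, 3, 4)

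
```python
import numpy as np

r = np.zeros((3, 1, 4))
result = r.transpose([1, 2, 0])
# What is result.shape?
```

(1, 4, 3)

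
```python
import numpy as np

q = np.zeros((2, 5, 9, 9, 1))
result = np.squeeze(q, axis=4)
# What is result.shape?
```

(2, 5, 9, 9)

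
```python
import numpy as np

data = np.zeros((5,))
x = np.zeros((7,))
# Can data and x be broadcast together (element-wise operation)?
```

No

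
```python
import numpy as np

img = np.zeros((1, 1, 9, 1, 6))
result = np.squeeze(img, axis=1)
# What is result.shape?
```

(1, 9, 1, 6)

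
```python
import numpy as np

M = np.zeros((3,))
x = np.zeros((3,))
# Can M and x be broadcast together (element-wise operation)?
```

Yes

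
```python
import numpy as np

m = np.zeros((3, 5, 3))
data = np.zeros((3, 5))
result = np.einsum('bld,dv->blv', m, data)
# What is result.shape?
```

(3, 5, 5)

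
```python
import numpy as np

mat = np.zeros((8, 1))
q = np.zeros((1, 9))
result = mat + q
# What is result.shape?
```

(8, 9)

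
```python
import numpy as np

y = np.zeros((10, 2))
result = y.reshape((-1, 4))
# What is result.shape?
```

(5, 4)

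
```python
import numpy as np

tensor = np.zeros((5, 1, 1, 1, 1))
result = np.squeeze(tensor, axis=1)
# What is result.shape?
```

(5, 1, 1, 1)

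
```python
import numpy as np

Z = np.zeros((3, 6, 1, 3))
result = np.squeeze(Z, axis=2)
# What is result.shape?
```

(3, 6, 3)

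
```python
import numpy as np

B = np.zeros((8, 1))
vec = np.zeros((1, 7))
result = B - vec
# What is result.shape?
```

(8, 7)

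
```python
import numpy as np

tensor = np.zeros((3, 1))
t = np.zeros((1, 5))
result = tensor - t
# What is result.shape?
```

(3, 5)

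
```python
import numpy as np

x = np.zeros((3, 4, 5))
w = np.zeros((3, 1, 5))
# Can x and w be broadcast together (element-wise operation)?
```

Yes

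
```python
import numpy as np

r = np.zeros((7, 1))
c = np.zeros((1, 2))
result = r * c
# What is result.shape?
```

(7, 2)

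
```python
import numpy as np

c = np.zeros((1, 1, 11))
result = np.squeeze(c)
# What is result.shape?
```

(11,)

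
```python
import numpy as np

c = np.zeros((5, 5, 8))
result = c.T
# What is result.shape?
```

(8, 5, 5)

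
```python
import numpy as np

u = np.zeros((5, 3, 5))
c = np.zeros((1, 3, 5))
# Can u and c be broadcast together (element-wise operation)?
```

Yes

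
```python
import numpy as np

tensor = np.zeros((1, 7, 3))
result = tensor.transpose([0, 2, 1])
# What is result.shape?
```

(1, 3, 7)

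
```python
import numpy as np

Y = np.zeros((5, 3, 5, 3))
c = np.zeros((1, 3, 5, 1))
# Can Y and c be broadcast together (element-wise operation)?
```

Yes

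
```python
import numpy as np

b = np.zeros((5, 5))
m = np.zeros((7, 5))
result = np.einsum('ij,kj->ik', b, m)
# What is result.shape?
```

(5, 7)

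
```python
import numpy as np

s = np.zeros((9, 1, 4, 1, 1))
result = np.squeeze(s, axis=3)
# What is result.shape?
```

(9, 1, 4, 1)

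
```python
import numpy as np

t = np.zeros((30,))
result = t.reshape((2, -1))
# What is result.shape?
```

(2, 15)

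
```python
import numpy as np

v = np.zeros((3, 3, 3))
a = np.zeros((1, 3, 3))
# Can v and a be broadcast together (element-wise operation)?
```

Yes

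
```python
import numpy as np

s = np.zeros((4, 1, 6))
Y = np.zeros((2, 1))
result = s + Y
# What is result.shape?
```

(4, 2, 6)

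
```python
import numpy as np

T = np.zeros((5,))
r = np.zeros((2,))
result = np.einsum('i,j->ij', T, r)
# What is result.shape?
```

(5, 2)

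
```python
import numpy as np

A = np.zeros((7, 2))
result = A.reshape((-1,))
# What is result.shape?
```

(14,)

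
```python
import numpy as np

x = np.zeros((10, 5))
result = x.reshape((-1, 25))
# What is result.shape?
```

(2, 25)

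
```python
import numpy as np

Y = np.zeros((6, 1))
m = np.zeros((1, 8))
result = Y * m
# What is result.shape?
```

(6, 8)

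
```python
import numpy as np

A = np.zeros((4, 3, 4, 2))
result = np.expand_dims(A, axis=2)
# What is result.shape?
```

(4, 3, 1, 4, 2)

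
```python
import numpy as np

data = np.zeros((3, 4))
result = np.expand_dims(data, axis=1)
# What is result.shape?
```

(3, 1, 4)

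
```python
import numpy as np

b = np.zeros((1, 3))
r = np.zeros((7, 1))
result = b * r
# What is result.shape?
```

(7, 3)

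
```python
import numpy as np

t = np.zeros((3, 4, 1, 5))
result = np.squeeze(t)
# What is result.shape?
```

(3, 4, 5)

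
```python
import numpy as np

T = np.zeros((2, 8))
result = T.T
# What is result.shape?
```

(8, 2)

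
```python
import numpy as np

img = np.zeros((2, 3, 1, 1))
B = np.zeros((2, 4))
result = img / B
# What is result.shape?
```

(2, 3, 2, 4)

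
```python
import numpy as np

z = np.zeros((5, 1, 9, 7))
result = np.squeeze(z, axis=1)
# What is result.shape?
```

(5, 9, 7)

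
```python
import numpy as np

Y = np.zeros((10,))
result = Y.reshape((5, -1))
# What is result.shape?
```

(5, 2)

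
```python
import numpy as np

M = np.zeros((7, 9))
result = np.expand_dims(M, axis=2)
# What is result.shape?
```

(7, 9, 1)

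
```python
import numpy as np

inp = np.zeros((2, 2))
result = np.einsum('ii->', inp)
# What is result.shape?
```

()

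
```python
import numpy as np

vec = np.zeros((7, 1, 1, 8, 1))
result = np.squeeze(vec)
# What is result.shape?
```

(7, 8)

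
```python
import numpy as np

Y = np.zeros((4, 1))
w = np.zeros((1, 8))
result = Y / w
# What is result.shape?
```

(4, 8)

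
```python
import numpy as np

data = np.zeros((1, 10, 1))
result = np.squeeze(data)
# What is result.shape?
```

(10,)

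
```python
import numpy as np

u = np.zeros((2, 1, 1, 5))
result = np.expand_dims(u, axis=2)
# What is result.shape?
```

(2, 1, 1, 1, 5)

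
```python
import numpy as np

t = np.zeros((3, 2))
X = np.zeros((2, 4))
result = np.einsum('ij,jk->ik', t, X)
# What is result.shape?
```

(3, 4)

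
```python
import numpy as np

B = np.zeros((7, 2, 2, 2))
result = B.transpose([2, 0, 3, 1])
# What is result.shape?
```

(2, 7, 2, 2)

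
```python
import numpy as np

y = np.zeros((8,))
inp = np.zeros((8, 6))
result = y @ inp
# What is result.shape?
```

(6,)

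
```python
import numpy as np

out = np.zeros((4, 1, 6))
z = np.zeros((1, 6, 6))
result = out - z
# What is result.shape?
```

(4, 6, 6)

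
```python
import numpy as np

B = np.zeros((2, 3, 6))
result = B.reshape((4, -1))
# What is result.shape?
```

(4, 9)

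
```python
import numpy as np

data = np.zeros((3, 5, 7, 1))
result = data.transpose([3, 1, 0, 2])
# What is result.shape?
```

(1, 5, 3, 7)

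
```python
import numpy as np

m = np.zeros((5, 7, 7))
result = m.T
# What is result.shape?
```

(7, 7, 5)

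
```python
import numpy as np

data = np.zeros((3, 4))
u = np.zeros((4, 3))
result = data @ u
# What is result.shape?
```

(3, 3)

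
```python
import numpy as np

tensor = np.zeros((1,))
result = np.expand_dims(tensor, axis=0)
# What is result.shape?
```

(1, 1)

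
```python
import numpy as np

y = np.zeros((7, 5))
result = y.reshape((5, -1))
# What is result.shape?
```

(5, 7)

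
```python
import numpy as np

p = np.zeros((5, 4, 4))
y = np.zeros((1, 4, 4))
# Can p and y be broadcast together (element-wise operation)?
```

Yes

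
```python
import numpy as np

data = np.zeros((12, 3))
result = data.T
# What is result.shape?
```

(3, 12)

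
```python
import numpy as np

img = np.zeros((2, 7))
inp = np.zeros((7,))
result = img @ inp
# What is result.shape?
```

(2,)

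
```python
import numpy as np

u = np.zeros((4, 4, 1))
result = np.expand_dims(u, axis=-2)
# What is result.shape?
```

(4, 4, 1, 1)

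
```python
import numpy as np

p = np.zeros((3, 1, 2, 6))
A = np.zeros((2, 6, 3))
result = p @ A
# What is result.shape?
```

(3, 2, 2, 3)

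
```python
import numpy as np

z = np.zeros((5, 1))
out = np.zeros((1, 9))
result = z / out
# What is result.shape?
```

(5, 9)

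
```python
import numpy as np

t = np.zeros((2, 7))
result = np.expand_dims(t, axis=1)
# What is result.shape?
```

(2, 1, 7)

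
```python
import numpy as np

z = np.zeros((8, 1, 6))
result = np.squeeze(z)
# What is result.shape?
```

(8, 6)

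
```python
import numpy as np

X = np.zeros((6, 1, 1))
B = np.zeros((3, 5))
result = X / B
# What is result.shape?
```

(6, 3, 5)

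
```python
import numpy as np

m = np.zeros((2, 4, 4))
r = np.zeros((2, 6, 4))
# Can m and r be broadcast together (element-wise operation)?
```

No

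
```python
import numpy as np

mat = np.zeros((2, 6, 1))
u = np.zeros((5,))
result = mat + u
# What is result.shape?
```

(2, 6, 5)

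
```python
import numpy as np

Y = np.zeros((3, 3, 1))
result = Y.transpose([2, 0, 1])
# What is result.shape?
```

(1, 3, 3)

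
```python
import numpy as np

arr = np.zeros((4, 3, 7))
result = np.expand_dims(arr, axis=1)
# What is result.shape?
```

(4, 1, 3, 7)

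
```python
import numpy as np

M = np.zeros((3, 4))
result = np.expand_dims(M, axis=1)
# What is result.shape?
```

(3, 1, 4)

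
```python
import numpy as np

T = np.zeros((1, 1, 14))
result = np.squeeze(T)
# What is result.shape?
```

(14,)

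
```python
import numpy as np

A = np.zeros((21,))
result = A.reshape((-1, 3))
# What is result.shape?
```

(7, 3)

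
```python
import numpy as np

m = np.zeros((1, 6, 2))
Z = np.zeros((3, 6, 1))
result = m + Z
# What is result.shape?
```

(3, 6, 2)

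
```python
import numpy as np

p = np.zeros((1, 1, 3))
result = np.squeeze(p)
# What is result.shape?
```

(3,)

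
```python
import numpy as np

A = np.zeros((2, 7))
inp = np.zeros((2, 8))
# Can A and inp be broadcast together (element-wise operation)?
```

No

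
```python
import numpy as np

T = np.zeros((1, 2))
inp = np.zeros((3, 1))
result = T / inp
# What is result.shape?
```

(3, 2)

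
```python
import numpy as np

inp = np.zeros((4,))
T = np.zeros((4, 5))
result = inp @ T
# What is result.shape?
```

(5,)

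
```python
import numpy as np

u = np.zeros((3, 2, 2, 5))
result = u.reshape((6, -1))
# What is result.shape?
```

(6, 10)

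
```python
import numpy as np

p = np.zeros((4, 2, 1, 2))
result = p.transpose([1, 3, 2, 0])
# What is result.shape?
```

(2, 2, 1, 4)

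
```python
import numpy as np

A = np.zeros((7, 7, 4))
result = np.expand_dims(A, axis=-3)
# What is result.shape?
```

(7, 1, 7, 4)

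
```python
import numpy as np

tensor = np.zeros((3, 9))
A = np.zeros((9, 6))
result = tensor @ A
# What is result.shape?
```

(3, 6)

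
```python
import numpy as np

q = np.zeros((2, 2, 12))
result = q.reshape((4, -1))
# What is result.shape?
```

(4, 12)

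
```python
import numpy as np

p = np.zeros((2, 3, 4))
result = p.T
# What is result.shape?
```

(4, 3, 2)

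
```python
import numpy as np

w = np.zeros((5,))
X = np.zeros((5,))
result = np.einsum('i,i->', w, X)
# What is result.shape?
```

()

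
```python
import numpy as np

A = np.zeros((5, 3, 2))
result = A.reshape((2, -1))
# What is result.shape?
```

(2, 15)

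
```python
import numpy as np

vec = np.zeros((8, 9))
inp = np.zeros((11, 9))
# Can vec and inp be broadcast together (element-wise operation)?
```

No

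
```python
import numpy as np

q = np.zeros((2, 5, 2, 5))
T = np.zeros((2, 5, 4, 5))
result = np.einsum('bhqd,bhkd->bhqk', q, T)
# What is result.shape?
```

(2, 5, 2, 4)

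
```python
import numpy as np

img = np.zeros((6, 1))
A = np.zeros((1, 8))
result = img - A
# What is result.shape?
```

(6, 8)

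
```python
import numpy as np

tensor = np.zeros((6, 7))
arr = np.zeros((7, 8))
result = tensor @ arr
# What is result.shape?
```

(6, 8)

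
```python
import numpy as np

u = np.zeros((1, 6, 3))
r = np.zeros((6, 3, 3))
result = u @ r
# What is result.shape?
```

(6, 6, 3)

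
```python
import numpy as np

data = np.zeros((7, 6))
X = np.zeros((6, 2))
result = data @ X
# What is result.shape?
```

(7, 2)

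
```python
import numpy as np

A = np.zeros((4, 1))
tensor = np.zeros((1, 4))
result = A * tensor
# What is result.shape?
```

(4, 4)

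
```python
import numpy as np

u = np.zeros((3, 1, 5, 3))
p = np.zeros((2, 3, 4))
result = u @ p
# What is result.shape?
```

(3, 2, 5, 4)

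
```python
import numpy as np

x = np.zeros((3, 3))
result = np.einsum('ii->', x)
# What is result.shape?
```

()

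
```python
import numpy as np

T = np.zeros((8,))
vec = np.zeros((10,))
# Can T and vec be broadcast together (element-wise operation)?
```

No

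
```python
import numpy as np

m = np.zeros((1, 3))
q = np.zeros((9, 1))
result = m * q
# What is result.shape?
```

(9, 3)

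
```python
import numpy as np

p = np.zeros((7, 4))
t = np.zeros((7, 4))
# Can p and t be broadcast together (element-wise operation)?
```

Yes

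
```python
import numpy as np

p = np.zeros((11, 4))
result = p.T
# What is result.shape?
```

(4, 11)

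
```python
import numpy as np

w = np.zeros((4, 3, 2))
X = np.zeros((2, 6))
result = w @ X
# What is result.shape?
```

(4, 3, 6)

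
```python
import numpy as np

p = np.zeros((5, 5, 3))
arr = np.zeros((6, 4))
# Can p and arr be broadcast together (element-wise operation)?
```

No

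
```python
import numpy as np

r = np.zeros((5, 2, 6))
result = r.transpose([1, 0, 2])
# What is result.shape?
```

(2, 5, 6)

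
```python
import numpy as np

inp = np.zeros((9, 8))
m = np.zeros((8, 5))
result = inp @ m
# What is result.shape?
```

(9, 5)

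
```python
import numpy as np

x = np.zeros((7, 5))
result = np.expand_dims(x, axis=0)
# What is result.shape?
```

(1, 7, 5)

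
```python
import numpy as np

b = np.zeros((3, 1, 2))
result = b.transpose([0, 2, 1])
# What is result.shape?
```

(3, 2, 1)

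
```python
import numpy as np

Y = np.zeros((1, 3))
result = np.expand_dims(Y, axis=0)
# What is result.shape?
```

(1, 1, 3)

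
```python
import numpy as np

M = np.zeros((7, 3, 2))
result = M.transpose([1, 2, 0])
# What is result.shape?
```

(3, 2, 7)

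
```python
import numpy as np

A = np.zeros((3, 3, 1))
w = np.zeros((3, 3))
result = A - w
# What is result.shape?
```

(3, 3, 3)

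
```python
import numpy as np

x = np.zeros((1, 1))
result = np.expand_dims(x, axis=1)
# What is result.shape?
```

(1, 1, 1)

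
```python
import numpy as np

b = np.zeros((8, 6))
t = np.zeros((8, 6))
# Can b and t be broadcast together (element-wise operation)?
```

Yes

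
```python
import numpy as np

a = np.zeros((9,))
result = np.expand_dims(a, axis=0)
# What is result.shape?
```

(1, 9)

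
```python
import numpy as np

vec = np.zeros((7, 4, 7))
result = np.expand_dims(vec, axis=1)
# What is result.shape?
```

(7, 1, 4, 7)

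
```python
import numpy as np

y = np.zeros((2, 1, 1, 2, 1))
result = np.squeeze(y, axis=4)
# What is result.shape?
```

(2, 1, 1, 2)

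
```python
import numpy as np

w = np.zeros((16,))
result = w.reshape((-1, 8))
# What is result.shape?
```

(2, 8)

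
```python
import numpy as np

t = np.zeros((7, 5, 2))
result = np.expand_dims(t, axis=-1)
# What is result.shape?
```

(7, 5, 2, 1)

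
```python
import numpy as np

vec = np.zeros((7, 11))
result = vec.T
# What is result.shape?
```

(11, 7)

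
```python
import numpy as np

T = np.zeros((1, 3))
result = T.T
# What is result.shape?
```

(3, 1)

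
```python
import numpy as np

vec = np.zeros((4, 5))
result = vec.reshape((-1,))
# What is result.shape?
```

(20,)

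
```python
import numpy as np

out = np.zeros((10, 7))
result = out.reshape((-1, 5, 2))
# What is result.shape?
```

(7, 5, 2)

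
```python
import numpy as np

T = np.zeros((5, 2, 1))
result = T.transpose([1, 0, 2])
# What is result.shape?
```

(2, 5, 1)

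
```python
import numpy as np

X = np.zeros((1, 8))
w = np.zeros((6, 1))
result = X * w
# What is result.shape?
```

(6, 8)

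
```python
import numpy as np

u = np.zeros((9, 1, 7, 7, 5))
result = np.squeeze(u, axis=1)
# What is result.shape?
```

(9, 7, 7, 5)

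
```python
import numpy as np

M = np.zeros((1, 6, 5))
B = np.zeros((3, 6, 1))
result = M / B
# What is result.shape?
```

(3, 6, 5)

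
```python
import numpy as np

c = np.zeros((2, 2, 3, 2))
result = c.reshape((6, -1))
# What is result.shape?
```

(6, 4)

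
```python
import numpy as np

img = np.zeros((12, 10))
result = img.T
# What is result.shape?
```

(10, 12)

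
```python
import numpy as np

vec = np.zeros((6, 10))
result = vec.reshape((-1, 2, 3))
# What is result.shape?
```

(10, 2, 3)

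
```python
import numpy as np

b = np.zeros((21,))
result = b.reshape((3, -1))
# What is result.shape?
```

(3, 7)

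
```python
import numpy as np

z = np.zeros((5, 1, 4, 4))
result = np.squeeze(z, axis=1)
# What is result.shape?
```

(5, 4, 4)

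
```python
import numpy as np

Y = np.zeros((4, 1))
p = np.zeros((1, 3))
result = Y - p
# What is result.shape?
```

(4, 3)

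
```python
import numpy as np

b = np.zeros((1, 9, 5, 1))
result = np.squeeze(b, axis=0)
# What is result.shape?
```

(9, 5, 1)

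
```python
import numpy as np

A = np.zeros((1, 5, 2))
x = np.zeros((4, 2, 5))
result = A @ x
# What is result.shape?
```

(4, 5, 5)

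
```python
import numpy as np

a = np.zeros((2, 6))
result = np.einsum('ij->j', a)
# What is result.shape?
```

(6,)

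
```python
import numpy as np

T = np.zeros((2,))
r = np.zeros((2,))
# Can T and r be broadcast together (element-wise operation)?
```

Yes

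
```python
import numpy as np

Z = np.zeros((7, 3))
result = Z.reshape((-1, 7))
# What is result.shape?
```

(3, 7)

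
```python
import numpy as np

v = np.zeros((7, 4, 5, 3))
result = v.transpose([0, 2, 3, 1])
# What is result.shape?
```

(7, 5, 3, 4)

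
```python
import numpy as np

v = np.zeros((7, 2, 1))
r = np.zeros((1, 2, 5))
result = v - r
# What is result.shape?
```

(7, 2, 5)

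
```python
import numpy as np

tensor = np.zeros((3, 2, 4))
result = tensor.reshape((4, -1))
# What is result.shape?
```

(4, 6)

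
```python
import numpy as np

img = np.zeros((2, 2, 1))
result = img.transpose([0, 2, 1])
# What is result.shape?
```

(2, 1, 2)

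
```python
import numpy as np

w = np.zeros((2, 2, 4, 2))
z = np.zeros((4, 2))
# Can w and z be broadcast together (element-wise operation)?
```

Yes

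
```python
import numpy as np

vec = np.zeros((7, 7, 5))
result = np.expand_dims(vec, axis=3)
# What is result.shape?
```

(7, 7, 5, 1)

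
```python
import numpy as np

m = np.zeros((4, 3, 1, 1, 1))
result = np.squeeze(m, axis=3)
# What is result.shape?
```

(4, 3, 1, 1)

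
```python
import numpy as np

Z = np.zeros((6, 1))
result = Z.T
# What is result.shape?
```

(1, 6)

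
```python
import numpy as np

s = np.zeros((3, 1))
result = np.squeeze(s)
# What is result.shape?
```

(3,)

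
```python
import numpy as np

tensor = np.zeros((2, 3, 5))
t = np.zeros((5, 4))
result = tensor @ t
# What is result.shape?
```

(2, 3, 4)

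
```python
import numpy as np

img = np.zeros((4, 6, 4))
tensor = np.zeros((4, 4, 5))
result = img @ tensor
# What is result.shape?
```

(4, 6, 5)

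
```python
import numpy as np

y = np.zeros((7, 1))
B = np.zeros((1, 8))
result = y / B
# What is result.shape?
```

(7, 8)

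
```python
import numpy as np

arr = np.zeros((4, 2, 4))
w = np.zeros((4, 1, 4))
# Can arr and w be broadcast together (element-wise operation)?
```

Yes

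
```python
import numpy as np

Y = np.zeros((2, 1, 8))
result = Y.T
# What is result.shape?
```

(8, 1, 2)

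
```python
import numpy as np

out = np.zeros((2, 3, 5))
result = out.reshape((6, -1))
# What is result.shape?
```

(6, 5)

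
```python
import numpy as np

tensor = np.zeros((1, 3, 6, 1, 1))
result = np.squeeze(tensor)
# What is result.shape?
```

(3, 6)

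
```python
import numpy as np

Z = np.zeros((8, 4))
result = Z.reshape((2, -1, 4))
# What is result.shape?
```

(2, 4, 4)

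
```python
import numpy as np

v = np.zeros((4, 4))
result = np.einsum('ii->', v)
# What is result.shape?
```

()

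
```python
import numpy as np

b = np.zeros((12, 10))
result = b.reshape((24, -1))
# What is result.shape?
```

(24, 5)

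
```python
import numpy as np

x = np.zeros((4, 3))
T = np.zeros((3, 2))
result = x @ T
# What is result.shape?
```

(4, 2)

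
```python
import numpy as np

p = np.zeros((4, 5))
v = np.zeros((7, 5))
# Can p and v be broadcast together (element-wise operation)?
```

No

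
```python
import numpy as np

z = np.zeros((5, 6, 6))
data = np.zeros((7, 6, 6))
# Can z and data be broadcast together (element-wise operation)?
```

No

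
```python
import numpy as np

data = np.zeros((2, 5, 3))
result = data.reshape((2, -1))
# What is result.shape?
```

(2, 15)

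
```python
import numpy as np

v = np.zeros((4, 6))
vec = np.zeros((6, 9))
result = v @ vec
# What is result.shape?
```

(4, 9)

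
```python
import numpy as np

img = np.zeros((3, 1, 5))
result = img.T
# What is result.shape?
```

(5, 1, 3)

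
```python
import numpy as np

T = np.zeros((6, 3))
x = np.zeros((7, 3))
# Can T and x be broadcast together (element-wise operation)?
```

No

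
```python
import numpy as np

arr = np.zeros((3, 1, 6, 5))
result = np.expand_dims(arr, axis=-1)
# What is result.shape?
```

(3, 1, 6, 5, 1)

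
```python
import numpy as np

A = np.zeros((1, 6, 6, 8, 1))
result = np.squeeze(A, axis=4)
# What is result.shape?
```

(1, 6, 6, 8)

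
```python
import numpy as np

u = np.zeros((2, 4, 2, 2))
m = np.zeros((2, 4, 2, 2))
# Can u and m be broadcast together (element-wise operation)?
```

Yes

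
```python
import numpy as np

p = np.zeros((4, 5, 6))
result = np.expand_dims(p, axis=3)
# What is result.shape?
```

(4, 5, 6, 1)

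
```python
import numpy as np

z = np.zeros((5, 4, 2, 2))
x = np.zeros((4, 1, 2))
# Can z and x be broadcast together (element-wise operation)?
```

Yes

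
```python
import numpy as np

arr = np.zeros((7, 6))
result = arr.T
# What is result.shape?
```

(6, 7)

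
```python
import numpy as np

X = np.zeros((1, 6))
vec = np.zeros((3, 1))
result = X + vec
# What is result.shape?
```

(3, 6)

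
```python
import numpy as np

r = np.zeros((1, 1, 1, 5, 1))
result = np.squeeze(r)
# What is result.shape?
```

(5,)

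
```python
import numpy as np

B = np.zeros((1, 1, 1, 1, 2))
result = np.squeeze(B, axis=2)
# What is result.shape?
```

(1, 1, 1, 2)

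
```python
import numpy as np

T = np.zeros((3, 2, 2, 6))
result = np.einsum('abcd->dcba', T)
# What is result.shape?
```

(6, 2, 2, 3)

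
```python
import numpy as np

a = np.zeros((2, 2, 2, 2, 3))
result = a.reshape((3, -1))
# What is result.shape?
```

(3, 16)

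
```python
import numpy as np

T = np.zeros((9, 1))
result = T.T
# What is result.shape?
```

(1, 9)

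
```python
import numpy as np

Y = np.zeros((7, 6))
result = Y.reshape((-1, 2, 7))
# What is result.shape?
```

(3, 2, 7)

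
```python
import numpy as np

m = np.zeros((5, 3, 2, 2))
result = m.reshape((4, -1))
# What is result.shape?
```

(4, 15)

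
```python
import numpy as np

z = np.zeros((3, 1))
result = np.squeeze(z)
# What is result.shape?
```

(3,)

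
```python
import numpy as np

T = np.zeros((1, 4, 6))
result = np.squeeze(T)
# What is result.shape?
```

(4, 6)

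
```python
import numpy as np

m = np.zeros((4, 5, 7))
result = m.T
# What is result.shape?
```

(7, 5, 4)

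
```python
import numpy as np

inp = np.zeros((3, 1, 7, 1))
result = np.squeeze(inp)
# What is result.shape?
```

(3, 7)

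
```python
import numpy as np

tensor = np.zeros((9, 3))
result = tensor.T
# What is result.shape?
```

(3, 9)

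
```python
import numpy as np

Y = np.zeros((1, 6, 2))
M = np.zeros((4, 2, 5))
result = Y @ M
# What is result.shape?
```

(4, 6, 5)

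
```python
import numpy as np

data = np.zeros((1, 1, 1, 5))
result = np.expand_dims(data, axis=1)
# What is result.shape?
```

(1, 1, 1, 1, 5)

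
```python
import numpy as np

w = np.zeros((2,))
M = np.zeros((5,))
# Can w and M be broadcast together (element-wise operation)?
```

No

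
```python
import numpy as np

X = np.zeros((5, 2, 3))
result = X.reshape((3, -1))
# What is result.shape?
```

(3, 10)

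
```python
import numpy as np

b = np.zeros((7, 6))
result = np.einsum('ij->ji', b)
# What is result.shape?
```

(6, 7)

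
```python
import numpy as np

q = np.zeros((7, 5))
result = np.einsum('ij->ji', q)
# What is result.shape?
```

(5, 7)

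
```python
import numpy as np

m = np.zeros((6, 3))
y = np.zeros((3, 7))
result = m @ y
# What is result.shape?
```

(6, 7)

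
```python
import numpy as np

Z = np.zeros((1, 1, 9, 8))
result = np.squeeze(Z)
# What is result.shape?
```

(9, 8)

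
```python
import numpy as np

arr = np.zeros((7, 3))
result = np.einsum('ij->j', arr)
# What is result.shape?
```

(3,)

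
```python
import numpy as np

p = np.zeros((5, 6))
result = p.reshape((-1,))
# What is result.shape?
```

(30,)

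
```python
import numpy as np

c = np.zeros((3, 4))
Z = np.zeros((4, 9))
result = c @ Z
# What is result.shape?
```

(3, 9)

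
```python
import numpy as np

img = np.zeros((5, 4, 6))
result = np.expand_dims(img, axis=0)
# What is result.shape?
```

(1, 5, 4, 6)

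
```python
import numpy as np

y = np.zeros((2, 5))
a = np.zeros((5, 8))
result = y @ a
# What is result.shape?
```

(2, 8)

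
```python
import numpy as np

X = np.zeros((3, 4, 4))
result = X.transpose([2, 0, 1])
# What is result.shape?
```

(4, 3, 4)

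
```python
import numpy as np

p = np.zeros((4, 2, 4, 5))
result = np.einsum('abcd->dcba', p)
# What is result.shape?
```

(5, 4, 2, 4)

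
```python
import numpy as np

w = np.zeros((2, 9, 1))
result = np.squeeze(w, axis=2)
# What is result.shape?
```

(2, 9)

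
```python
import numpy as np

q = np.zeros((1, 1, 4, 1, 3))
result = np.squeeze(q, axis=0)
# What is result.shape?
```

(1, 4, 1, 3)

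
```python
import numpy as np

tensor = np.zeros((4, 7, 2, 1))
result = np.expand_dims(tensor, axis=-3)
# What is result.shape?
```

(4, 7, 1, 2, 1)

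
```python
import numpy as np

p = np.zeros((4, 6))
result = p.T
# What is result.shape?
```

(6, 4)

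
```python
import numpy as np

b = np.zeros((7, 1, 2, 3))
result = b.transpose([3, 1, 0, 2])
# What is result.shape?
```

(3, 1, 7, 2)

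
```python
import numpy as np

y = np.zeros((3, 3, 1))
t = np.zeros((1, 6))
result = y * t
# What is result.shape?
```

(3, 3, 6)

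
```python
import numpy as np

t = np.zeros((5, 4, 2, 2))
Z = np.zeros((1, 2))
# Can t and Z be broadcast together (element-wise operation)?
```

Yes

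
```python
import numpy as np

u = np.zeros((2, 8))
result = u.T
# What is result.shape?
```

(8, 2)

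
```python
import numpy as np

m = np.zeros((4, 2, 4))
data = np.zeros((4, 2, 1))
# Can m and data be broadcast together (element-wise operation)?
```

Yes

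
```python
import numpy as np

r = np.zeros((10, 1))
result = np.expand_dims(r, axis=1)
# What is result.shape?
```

(10, 1, 1)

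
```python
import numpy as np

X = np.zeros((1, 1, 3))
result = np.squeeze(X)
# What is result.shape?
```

(3,)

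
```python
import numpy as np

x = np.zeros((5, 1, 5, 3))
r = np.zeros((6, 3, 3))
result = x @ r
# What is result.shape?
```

(5, 6, 5, 3)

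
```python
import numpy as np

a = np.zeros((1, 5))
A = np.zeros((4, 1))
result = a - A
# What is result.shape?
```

(4, 5)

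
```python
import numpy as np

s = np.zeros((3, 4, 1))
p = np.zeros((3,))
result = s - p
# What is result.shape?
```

(3, 4, 3)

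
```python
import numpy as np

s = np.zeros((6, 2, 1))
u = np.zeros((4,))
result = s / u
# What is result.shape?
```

(6, 2, 4)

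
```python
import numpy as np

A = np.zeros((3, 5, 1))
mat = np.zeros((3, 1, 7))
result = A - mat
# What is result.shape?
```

(3, 5, 7)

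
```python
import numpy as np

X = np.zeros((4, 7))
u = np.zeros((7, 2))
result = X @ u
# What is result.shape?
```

(4, 2)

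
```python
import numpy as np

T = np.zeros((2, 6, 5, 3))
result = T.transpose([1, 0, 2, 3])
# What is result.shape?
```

(6, 2, 5, 3)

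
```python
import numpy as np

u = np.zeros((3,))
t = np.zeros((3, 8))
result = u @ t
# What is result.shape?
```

(8,)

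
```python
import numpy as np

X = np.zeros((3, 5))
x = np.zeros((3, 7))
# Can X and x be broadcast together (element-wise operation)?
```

No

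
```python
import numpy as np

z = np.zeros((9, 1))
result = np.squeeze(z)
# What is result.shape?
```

(9,)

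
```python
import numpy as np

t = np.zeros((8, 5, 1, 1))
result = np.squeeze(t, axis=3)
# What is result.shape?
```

(8, 5, 1)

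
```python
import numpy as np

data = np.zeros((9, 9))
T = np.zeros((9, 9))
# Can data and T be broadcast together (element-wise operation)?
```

Yes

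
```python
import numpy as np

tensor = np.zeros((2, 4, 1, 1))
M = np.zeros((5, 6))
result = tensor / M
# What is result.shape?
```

(2, 4, 5, 6)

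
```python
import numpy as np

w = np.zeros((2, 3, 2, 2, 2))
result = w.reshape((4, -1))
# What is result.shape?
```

(4, 12)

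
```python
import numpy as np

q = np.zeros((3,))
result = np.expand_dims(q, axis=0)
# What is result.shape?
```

(1, 3)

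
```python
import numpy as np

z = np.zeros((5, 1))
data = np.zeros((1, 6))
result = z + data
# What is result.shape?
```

(5, 6)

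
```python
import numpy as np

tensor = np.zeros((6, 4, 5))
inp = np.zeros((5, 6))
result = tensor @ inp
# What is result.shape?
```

(6, 4, 6)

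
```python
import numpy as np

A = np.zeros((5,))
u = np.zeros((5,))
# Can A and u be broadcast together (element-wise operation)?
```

Yes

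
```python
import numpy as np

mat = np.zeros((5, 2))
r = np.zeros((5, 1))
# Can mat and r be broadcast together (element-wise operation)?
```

Yes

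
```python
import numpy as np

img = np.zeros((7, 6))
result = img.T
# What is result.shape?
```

(6, 7)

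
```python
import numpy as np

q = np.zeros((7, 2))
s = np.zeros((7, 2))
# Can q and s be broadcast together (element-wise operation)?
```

Yes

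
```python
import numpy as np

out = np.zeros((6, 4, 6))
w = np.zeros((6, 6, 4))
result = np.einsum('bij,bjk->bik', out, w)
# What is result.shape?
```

(6, 4, 4)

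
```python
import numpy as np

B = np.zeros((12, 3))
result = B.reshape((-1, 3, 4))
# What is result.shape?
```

(3, 3, 4)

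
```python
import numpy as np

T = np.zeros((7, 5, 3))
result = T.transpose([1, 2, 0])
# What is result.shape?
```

(5, 3, 7)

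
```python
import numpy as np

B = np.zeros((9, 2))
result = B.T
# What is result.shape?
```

(2, 9)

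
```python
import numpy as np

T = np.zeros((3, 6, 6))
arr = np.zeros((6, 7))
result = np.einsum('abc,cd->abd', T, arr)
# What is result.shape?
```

(3, 6, 7)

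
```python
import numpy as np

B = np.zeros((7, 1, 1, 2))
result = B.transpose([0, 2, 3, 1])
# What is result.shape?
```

(7, 1, 2, 1)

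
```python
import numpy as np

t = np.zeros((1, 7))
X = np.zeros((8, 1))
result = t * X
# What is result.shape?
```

(8, 7)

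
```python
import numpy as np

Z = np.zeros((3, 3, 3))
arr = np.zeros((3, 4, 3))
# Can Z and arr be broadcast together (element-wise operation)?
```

No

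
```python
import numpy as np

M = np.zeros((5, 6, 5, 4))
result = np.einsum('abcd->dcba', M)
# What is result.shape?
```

(4, 5, 6, 5)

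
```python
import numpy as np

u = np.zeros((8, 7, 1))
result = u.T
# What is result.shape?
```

(1, 7, 8)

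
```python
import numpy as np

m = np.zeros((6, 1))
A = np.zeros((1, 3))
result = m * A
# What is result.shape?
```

(6, 3)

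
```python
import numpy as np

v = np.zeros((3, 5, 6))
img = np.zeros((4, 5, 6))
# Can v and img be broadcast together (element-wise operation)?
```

No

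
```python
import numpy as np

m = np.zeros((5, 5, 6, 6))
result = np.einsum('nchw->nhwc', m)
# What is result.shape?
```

(5, 6, 6, 5)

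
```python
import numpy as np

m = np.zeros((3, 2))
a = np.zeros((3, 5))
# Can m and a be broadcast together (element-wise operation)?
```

No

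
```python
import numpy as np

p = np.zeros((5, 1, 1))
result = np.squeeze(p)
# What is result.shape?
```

(5,)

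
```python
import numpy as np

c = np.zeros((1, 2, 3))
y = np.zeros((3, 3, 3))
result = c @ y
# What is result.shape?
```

(3, 2, 3)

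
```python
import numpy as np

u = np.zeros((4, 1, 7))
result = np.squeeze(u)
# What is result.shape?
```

(4, 7)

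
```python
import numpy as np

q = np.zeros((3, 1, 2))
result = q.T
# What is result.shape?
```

(2, 1, 3)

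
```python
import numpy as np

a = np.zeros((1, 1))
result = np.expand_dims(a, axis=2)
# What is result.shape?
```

(1, 1, 1)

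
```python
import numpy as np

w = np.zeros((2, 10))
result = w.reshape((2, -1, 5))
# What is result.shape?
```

(2, 2, 5)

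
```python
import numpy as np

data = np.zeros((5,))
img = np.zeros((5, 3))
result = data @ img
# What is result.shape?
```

(3,)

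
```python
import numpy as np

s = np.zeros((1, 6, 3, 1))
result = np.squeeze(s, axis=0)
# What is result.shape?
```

(6, 3, 1)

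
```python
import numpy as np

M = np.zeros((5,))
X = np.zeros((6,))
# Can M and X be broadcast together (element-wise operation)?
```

No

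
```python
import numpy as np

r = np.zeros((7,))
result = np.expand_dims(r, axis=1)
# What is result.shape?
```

(7, 1)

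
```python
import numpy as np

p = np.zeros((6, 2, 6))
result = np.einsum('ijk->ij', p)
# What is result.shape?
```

(6, 2)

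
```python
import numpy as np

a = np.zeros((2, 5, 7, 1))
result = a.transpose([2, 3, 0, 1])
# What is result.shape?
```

(7, 1, 2, 5)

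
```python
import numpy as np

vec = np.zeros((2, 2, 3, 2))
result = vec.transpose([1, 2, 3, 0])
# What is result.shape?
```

(2, 3, 2, 2)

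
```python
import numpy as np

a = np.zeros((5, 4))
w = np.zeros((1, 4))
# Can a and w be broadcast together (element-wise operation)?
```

Yes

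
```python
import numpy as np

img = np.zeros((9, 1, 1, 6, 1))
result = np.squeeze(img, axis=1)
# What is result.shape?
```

(9, 1, 6, 1)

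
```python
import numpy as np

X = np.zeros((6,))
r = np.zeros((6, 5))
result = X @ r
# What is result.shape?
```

(5,)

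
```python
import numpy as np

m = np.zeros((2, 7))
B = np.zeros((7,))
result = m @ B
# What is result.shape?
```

(2,)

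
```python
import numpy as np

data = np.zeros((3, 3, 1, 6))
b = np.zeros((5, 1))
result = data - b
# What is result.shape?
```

(3, 3, 5, 6)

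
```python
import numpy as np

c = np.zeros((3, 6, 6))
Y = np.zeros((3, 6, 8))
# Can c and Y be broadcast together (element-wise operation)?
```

No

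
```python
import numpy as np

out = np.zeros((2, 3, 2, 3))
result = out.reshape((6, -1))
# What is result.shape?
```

(6, 6)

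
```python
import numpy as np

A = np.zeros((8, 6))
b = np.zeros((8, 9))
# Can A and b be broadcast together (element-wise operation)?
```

No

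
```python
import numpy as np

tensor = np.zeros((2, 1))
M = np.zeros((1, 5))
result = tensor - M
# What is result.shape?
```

(2, 5)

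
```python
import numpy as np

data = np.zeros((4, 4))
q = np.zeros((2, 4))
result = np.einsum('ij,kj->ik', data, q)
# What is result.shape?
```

(4, 2)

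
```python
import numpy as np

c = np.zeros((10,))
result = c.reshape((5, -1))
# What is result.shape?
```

(5, 2)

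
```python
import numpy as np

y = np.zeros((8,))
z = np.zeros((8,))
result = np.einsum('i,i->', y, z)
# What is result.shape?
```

()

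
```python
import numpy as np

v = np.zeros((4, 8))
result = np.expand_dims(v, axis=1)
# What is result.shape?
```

(4, 1, 8)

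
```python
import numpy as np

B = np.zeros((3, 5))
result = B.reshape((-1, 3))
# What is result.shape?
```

(5, 3)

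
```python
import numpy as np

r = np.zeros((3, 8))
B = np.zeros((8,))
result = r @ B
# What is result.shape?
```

(3,)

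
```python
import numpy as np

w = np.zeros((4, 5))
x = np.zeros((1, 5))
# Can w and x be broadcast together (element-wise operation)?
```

Yes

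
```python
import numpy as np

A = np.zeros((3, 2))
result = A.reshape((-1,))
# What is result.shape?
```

(6,)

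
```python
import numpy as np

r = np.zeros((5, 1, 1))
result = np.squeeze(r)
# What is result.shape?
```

(5,)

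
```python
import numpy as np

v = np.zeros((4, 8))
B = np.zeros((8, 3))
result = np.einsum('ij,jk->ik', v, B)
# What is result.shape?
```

(4, 3)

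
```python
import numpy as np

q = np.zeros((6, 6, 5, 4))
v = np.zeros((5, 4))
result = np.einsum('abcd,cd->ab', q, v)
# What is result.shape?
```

(6, 6)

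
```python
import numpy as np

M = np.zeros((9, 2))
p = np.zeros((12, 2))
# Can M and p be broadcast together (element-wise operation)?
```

No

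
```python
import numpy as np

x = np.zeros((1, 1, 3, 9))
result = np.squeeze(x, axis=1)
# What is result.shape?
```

(1, 3, 9)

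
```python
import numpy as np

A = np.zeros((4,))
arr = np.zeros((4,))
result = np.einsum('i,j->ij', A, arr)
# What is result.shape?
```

(4, 4)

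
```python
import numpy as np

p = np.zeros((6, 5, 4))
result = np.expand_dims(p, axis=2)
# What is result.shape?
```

(6, 5, 1, 4)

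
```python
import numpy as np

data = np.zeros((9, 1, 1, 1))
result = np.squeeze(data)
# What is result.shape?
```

(9,)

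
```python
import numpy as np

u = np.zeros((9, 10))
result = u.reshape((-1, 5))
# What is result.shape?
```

(18, 5)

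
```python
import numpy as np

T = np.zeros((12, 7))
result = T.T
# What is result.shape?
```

(7, 12)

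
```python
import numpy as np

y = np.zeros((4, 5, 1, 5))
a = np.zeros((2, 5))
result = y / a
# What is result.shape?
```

(4, 5, 2, 5)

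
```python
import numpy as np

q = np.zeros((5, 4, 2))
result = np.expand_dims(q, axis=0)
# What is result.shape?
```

(1, 5, 4, 2)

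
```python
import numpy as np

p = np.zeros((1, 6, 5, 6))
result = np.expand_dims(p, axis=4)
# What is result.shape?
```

(1, 6, 5, 6, 1)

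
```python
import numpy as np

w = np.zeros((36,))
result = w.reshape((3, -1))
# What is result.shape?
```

(3, 12)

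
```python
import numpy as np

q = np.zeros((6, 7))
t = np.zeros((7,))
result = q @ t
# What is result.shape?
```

(6,)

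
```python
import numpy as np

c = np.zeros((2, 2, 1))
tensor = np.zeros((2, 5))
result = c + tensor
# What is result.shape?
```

(2, 2, 5)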